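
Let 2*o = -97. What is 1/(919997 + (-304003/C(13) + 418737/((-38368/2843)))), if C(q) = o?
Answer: 338336/302891055263 ≈ 1.1170e-6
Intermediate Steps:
o = -97/2 (o = (½)*(-97) = -97/2 ≈ -48.500)
C(q) = -97/2
1/(919997 + (-304003/C(13) + 418737/((-38368/2843)))) = 1/(919997 + (-304003/(-97/2) + 418737/((-38368/2843)))) = 1/(919997 + (-304003*(-2/97) + 418737/((-38368*1/2843)))) = 1/(919997 + (608006/97 + 418737/(-38368/2843))) = 1/(919997 + (608006/97 + 418737*(-2843/38368))) = 1/(919997 + (608006/97 - 108224481/3488)) = 1/(919997 - 8377049729/338336) = 1/(302891055263/338336) = 338336/302891055263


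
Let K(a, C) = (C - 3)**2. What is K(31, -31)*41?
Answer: 47396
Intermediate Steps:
K(a, C) = (-3 + C)**2
K(31, -31)*41 = (-3 - 31)**2*41 = (-34)**2*41 = 1156*41 = 47396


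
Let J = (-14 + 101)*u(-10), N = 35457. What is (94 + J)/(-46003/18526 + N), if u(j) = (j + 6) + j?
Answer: -20823224/656830379 ≈ -0.031703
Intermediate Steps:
u(j) = 6 + 2*j (u(j) = (6 + j) + j = 6 + 2*j)
J = -1218 (J = (-14 + 101)*(6 + 2*(-10)) = 87*(6 - 20) = 87*(-14) = -1218)
(94 + J)/(-46003/18526 + N) = (94 - 1218)/(-46003/18526 + 35457) = -1124/(-46003*1/18526 + 35457) = -1124/(-46003/18526 + 35457) = -1124/656830379/18526 = -1124*18526/656830379 = -20823224/656830379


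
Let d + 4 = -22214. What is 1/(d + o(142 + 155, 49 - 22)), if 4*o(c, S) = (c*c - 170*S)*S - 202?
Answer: 4/2168639 ≈ 1.8445e-6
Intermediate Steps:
d = -22218 (d = -4 - 22214 = -22218)
o(c, S) = -101/2 + S*(c² - 170*S)/4 (o(c, S) = ((c*c - 170*S)*S - 202)/4 = ((c² - 170*S)*S - 202)/4 = (S*(c² - 170*S) - 202)/4 = (-202 + S*(c² - 170*S))/4 = -101/2 + S*(c² - 170*S)/4)
1/(d + o(142 + 155, 49 - 22)) = 1/(-22218 + (-101/2 - 85*(49 - 22)²/2 + (49 - 22)*(142 + 155)²/4)) = 1/(-22218 + (-101/2 - 85/2*27² + (¼)*27*297²)) = 1/(-22218 + (-101/2 - 85/2*729 + (¼)*27*88209)) = 1/(-22218 + (-101/2 - 61965/2 + 2381643/4)) = 1/(-22218 + 2257511/4) = 1/(2168639/4) = 4/2168639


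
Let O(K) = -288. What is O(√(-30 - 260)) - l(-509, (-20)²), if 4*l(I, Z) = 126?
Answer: -639/2 ≈ -319.50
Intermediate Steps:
l(I, Z) = 63/2 (l(I, Z) = (¼)*126 = 63/2)
O(√(-30 - 260)) - l(-509, (-20)²) = -288 - 1*63/2 = -288 - 63/2 = -639/2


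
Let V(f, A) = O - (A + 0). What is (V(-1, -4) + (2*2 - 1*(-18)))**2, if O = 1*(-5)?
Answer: 441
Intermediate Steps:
O = -5
V(f, A) = -5 - A (V(f, A) = -5 - (A + 0) = -5 - A)
(V(-1, -4) + (2*2 - 1*(-18)))**2 = ((-5 - 1*(-4)) + (2*2 - 1*(-18)))**2 = ((-5 + 4) + (4 + 18))**2 = (-1 + 22)**2 = 21**2 = 441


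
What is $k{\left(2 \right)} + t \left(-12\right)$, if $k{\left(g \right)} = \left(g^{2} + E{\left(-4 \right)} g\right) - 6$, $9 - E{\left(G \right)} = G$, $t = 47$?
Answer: $-540$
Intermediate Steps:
$E{\left(G \right)} = 9 - G$
$k{\left(g \right)} = -6 + g^{2} + 13 g$ ($k{\left(g \right)} = \left(g^{2} + \left(9 - -4\right) g\right) - 6 = \left(g^{2} + \left(9 + 4\right) g\right) - 6 = \left(g^{2} + 13 g\right) - 6 = -6 + g^{2} + 13 g$)
$k{\left(2 \right)} + t \left(-12\right) = \left(-6 + 2^{2} + 13 \cdot 2\right) + 47 \left(-12\right) = \left(-6 + 4 + 26\right) - 564 = 24 - 564 = -540$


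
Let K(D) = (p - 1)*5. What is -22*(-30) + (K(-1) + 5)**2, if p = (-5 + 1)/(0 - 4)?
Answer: 685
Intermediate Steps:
p = 1 (p = -4/(-4) = -4*(-1/4) = 1)
K(D) = 0 (K(D) = (1 - 1)*5 = 0*5 = 0)
-22*(-30) + (K(-1) + 5)**2 = -22*(-30) + (0 + 5)**2 = 660 + 5**2 = 660 + 25 = 685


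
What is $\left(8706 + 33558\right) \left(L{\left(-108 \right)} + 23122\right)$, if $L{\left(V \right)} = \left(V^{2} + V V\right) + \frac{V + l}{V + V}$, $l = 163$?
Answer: $\frac{5889456115}{3} \approx 1.9632 \cdot 10^{9}$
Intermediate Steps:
$L{\left(V \right)} = 2 V^{2} + \frac{163 + V}{2 V}$ ($L{\left(V \right)} = \left(V^{2} + V V\right) + \frac{V + 163}{V + V} = \left(V^{2} + V^{2}\right) + \frac{163 + V}{2 V} = 2 V^{2} + \left(163 + V\right) \frac{1}{2 V} = 2 V^{2} + \frac{163 + V}{2 V}$)
$\left(8706 + 33558\right) \left(L{\left(-108 \right)} + 23122\right) = \left(8706 + 33558\right) \left(\frac{163 - 108 + 4 \left(-108\right)^{3}}{2 \left(-108\right)} + 23122\right) = 42264 \left(\frac{1}{2} \left(- \frac{1}{108}\right) \left(163 - 108 + 4 \left(-1259712\right)\right) + 23122\right) = 42264 \left(\frac{1}{2} \left(- \frac{1}{108}\right) \left(163 - 108 - 5038848\right) + 23122\right) = 42264 \left(\frac{1}{2} \left(- \frac{1}{108}\right) \left(-5038793\right) + 23122\right) = 42264 \left(\frac{5038793}{216} + 23122\right) = 42264 \cdot \frac{10033145}{216} = \frac{5889456115}{3}$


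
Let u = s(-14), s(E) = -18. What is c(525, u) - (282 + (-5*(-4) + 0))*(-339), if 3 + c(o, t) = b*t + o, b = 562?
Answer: 92784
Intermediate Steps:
u = -18
c(o, t) = -3 + o + 562*t (c(o, t) = -3 + (562*t + o) = -3 + (o + 562*t) = -3 + o + 562*t)
c(525, u) - (282 + (-5*(-4) + 0))*(-339) = (-3 + 525 + 562*(-18)) - (282 + (-5*(-4) + 0))*(-339) = (-3 + 525 - 10116) - (282 + (20 + 0))*(-339) = -9594 - (282 + 20)*(-339) = -9594 - 302*(-339) = -9594 - 1*(-102378) = -9594 + 102378 = 92784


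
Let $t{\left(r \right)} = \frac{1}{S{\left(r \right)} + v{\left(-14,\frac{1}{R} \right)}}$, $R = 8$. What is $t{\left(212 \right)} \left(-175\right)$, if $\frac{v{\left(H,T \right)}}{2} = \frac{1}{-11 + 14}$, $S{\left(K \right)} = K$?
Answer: $- \frac{525}{638} \approx -0.82288$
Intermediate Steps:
$v{\left(H,T \right)} = \frac{2}{3}$ ($v{\left(H,T \right)} = \frac{2}{-11 + 14} = \frac{2}{3}$)
$t{\left(r \right)} = \frac{1}{\frac{2}{3} + r}$ ($t{\left(r \right)} = \frac{1}{r + \frac{2}{3}} = \frac{1}{\frac{2}{3} + r}$)
$t{\left(212 \right)} \left(-175\right) = \frac{3}{2 + 3 \cdot 212} \left(-175\right) = \frac{3}{2 + 636} \left(-175\right) = \frac{3}{638} \left(-175\right) = - \frac{525}{638}$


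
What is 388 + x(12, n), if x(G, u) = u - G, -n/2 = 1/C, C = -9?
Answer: 3386/9 ≈ 376.22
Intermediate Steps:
n = 2/9 (n = -2/(-9) = -2*(-⅑) = 2/9 ≈ 0.22222)
388 + x(12, n) = 388 + (2/9 - 1*12) = 388 + (2/9 - 12) = 388 - 106/9 = 3386/9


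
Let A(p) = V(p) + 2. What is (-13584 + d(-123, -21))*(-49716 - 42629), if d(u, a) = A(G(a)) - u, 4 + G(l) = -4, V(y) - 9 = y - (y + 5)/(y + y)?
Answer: 19884741195/16 ≈ 1.2428e+9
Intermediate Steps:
V(y) = 9 + y - (5 + y)/(2*y) (V(y) = 9 + (y - (y + 5)/(y + y)) = 9 + (y - (5 + y)/(2*y)) = 9 + y - (5 + y)/(2*y))
G(l) = -8 (G(l) = -4 - 4 = -8)
A(p) = 21/2 + p - 5/(2*p) (A(p) = (17/2 + p - 5/(2*p)) + 2 = 21/2 + p - 5/(2*p))
d(u, a) = 45/16 - u (d(u, a) = (21/2 - 8 - 5/2/(-8)) - u = (21/2 - 8 - 5/2*(-⅛)) - u = (21/2 - 8 + 5/16) - u = 45/16 - u)
(-13584 + d(-123, -21))*(-49716 - 42629) = (-13584 + (45/16 - 1*(-123)))*(-49716 - 42629) = (-13584 + (45/16 + 123))*(-92345) = (-13584 + 2013/16)*(-92345) = -215331/16*(-92345) = 19884741195/16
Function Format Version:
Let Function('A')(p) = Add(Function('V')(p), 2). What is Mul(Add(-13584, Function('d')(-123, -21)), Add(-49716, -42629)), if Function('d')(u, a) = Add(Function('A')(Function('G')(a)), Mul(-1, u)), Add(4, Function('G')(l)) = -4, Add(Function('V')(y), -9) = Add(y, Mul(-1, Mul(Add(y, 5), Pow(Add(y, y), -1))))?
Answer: Rational(19884741195, 16) ≈ 1.2428e+9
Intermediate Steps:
Function('V')(y) = Add(9, y, Mul(Rational(-1, 2), Pow(y, -1), Add(5, y))) (Function('V')(y) = Add(9, Add(y, Mul(-1, Mul(Add(y, 5), Pow(Add(y, y), -1))))) = Add(9, Add(y, Mul(-1, Mul(Add(5, y), Pow(Mul(2, y), -1))))) = Add(9, Add(y, Mul(-1, Mul(Add(5, y), Mul(Rational(1, 2), Pow(y, -1)))))) = Add(9, Add(y, Mul(-1, Mul(Rational(1, 2), Pow(y, -1), Add(5, y))))) = Add(9, Add(y, Mul(Rational(-1, 2), Pow(y, -1), Add(5, y)))) = Add(9, y, Mul(Rational(-1, 2), Pow(y, -1), Add(5, y))))
Function('G')(l) = -8 (Function('G')(l) = Add(-4, -4) = -8)
Function('A')(p) = Add(Rational(21, 2), p, Mul(Rational(-5, 2), Pow(p, -1))) (Function('A')(p) = Add(Add(Rational(17, 2), p, Mul(Rational(-5, 2), Pow(p, -1))), 2) = Add(Rational(21, 2), p, Mul(Rational(-5, 2), Pow(p, -1))))
Function('d')(u, a) = Add(Rational(45, 16), Mul(-1, u)) (Function('d')(u, a) = Add(Add(Rational(21, 2), -8, Mul(Rational(-5, 2), Pow(-8, -1))), Mul(-1, u)) = Add(Add(Rational(21, 2), -8, Mul(Rational(-5, 2), Rational(-1, 8))), Mul(-1, u)) = Add(Add(Rational(21, 2), -8, Rational(5, 16)), Mul(-1, u)) = Add(Rational(45, 16), Mul(-1, u)))
Mul(Add(-13584, Function('d')(-123, -21)), Add(-49716, -42629)) = Mul(Add(-13584, Add(Rational(45, 16), Mul(-1, -123))), Add(-49716, -42629)) = Mul(Add(-13584, Add(Rational(45, 16), 123)), -92345) = Mul(Add(-13584, Rational(2013, 16)), -92345) = Mul(Rational(-215331, 16), -92345) = Rational(19884741195, 16)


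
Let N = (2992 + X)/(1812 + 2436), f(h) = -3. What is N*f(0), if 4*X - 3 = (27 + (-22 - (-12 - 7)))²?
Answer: -12547/5664 ≈ -2.2152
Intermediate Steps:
X = 579/4 (X = ¾ + (27 + (-22 - (-12 - 7)))²/4 = ¾ + (27 + (-22 - 1*(-19)))²/4 = ¾ + (27 + (-22 + 19))²/4 = ¾ + (27 - 3)²/4 = ¾ + (¼)*24² = ¾ + (¼)*576 = ¾ + 144 = 579/4 ≈ 144.75)
N = 12547/16992 (N = (2992 + 579/4)/(1812 + 2436) = (12547/4)/4248 = (12547/4)*(1/4248) = 12547/16992 ≈ 0.73841)
N*f(0) = (12547/16992)*(-3) = -12547/5664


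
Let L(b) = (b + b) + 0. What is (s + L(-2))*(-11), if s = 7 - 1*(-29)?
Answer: -352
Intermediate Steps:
L(b) = 2*b (L(b) = 2*b + 0 = 2*b)
s = 36 (s = 7 + 29 = 36)
(s + L(-2))*(-11) = (36 + 2*(-2))*(-11) = (36 - 4)*(-11) = 32*(-11) = -352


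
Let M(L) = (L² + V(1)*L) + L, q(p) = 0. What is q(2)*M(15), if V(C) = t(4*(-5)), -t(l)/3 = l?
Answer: 0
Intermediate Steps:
t(l) = -3*l
V(C) = 60 (V(C) = -12*(-5) = -3*(-20) = 60)
M(L) = L² + 61*L (M(L) = (L² + 60*L) + L = L² + 61*L)
q(2)*M(15) = 0*(15*(61 + 15)) = 0*(15*76) = 0*1140 = 0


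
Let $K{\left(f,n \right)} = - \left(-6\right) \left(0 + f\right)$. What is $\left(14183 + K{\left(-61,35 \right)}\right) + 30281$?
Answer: $44098$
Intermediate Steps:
$K{\left(f,n \right)} = 6 f$ ($K{\left(f,n \right)} = - \left(-6\right) f = 6 f$)
$\left(14183 + K{\left(-61,35 \right)}\right) + 30281 = \left(14183 + 6 \left(-61\right)\right) + 30281 = \left(14183 - 366\right) + 30281 = 13817 + 30281 = 44098$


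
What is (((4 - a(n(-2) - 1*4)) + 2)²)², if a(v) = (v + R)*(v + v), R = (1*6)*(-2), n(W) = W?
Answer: 1944810000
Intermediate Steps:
R = -12 (R = 6*(-2) = -12)
a(v) = 2*v*(-12 + v) (a(v) = (v - 12)*(v + v) = (-12 + v)*(2*v) = 2*v*(-12 + v))
(((4 - a(n(-2) - 1*4)) + 2)²)² = (((4 - 2*(-2 - 1*4)*(-12 + (-2 - 1*4))) + 2)²)² = (((4 - 2*(-2 - 4)*(-12 + (-2 - 4))) + 2)²)² = (((4 - 2*(-6)*(-12 - 6)) + 2)²)² = (((4 - 2*(-6)*(-18)) + 2)²)² = (((4 - 1*216) + 2)²)² = (((4 - 216) + 2)²)² = ((-212 + 2)²)² = ((-210)²)² = 44100² = 1944810000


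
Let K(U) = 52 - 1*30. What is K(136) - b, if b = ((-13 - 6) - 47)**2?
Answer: -4334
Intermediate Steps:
K(U) = 22 (K(U) = 52 - 30 = 22)
b = 4356 (b = (-19 - 47)**2 = (-66)**2 = 4356)
K(136) - b = 22 - 1*4356 = 22 - 4356 = -4334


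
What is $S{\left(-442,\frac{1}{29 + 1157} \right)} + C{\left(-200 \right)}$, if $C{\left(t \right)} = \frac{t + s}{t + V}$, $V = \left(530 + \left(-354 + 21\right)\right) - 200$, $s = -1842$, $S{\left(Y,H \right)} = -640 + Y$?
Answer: $- \frac{217604}{203} \approx -1071.9$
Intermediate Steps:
$V = -3$ ($V = \left(530 - 333\right) - 200 = 197 - 200 = -3$)
$C{\left(t \right)} = \frac{-1842 + t}{-3 + t}$ ($C{\left(t \right)} = \frac{t - 1842}{t - 3} = \frac{-1842 + t}{-3 + t}$)
$S{\left(-442,\frac{1}{29 + 1157} \right)} + C{\left(-200 \right)} = \left(-640 - 442\right) + \frac{-1842 - 200}{-3 - 200} = -1082 + \frac{1}{-203} \left(-2042\right) = -1082 - - \frac{2042}{203} = -1082 + \frac{2042}{203} = - \frac{217604}{203}$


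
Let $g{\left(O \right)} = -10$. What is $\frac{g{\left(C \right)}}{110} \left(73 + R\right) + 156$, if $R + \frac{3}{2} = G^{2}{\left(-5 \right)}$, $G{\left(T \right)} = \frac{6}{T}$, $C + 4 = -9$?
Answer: $\frac{82153}{550} \approx 149.37$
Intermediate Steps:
$C = -13$ ($C = -4 - 9 = -13$)
$R = - \frac{3}{50}$ ($R = - \frac{3}{2} + \left(\frac{6}{-5}\right)^{2} = - \frac{3}{2} + \left(6 \left(- \frac{1}{5}\right)\right)^{2} = - \frac{3}{2} + \left(- \frac{6}{5}\right)^{2} = - \frac{3}{2} + \frac{36}{25} = - \frac{3}{50} \approx -0.06$)
$\frac{g{\left(C \right)}}{110} \left(73 + R\right) + 156 = - \frac{10}{110} \left(73 - \frac{3}{50}\right) + 156 = \left(-10\right) \frac{1}{110} \cdot \frac{3647}{50} + 156 = \left(- \frac{1}{11}\right) \frac{3647}{50} + 156 = - \frac{3647}{550} + 156 = \frac{82153}{550}$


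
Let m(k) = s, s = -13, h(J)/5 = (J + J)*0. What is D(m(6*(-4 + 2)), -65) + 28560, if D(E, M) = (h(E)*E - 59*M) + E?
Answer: 32382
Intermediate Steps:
h(J) = 0 (h(J) = 5*((J + J)*0) = 5*((2*J)*0) = 5*0 = 0)
m(k) = -13
D(E, M) = E - 59*M (D(E, M) = (0*E - 59*M) + E = (0 - 59*M) + E = -59*M + E = E - 59*M)
D(m(6*(-4 + 2)), -65) + 28560 = (-13 - 59*(-65)) + 28560 = (-13 + 3835) + 28560 = 3822 + 28560 = 32382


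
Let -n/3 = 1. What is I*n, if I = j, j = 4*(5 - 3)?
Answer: -24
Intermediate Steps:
j = 8 (j = 4*2 = 8)
n = -3 (n = -3*1 = -3)
I = 8
I*n = 8*(-3) = -24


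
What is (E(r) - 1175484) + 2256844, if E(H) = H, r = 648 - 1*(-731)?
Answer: 1082739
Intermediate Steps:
r = 1379 (r = 648 + 731 = 1379)
(E(r) - 1175484) + 2256844 = (1379 - 1175484) + 2256844 = -1174105 + 2256844 = 1082739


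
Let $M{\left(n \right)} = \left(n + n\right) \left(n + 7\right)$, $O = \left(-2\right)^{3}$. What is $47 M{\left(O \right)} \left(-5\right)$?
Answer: $-3760$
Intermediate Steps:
$O = -8$
$M{\left(n \right)} = 2 n \left(7 + n\right)$
$47 M{\left(O \right)} \left(-5\right) = 47 \cdot 2 \left(-8\right) \left(7 - 8\right) \left(-5\right) = 47 \cdot 2 \left(-8\right) \left(-1\right) \left(-5\right) = 47 \cdot 16 \left(-5\right) = 752 \left(-5\right) = -3760$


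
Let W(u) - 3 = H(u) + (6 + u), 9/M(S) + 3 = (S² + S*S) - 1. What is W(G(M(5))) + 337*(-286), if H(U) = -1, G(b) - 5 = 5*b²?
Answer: -203916399/2116 ≈ -96369.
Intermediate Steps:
M(S) = 9/(-4 + 2*S²) (M(S) = 9/(-3 + ((S² + S*S) - 1)) = 9/(-3 + ((S² + S²) - 1)) = 9/(-3 + (2*S² - 1)) = 9/(-3 + (-1 + 2*S²)) = 9/(-4 + 2*S²))
G(b) = 5 + 5*b²
W(u) = 8 + u (W(u) = 3 + (-1 + (6 + u)) = 3 + (5 + u) = 8 + u)
W(G(M(5))) + 337*(-286) = (8 + (5 + 5*(9/(2*(-2 + 5²)))²)) + 337*(-286) = (8 + (5 + 5*(9/(2*(-2 + 25)))²)) - 96382 = (8 + (5 + 5*((9/2)/23)²)) - 96382 = (8 + (5 + 5*((9/2)*(1/23))²)) - 96382 = (8 + (5 + 5*(9/46)²)) - 96382 = (8 + (5 + 5*(81/2116))) - 96382 = (8 + (5 + 405/2116)) - 96382 = (8 + 10985/2116) - 96382 = 27913/2116 - 96382 = -203916399/2116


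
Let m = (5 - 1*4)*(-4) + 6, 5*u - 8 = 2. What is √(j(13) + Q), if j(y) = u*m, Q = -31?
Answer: 3*I*√3 ≈ 5.1962*I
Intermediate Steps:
u = 2 (u = 8/5 + (⅕)*2 = 8/5 + ⅖ = 2)
m = 2 (m = (5 - 4)*(-4) + 6 = 1*(-4) + 6 = -4 + 6 = 2)
j(y) = 4 (j(y) = 2*2 = 4)
√(j(13) + Q) = √(4 - 31) = √(-27) = 3*I*√3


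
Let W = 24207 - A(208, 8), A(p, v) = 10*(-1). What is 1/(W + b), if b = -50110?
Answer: -1/25893 ≈ -3.8620e-5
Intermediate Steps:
A(p, v) = -10
W = 24217 (W = 24207 - 1*(-10) = 24207 + 10 = 24217)
1/(W + b) = 1/(24217 - 50110) = 1/(-25893) = -1/25893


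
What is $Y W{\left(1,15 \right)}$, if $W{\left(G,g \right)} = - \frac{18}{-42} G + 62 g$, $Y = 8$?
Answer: $\frac{52104}{7} \approx 7443.4$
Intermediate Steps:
$W{\left(G,g \right)} = 62 g + \frac{3 G}{7}$ ($W{\left(G,g \right)} = \left(-18\right) \left(- \frac{1}{42}\right) G + 62 g = \frac{3 G}{7} + 62 g = 62 g + \frac{3 G}{7}$)
$Y W{\left(1,15 \right)} = 8 \left(62 \cdot 15 + \frac{3}{7} \cdot 1\right) = 8 \left(930 + \frac{3}{7}\right) = 8 \cdot \frac{6513}{7} = \frac{52104}{7}$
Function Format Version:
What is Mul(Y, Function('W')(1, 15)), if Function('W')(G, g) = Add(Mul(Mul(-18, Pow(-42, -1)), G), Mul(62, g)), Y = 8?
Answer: Rational(52104, 7) ≈ 7443.4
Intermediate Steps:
Function('W')(G, g) = Add(Mul(62, g), Mul(Rational(3, 7), G)) (Function('W')(G, g) = Add(Mul(Mul(-18, Rational(-1, 42)), G), Mul(62, g)) = Add(Mul(Rational(3, 7), G), Mul(62, g)) = Add(Mul(62, g), Mul(Rational(3, 7), G)))
Mul(Y, Function('W')(1, 15)) = Mul(8, Add(Mul(62, 15), Mul(Rational(3, 7), 1))) = Mul(8, Add(930, Rational(3, 7))) = Mul(8, Rational(6513, 7)) = Rational(52104, 7)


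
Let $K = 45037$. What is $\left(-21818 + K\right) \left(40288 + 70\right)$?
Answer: $937072402$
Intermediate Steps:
$\left(-21818 + K\right) \left(40288 + 70\right) = \left(-21818 + 45037\right) \left(40288 + 70\right) = 23219 \cdot 40358 = 937072402$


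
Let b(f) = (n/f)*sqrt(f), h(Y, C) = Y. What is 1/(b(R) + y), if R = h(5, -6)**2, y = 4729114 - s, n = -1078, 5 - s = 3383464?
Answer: 5/40561787 ≈ 1.2327e-7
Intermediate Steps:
s = -3383459 (s = 5 - 1*3383464 = 5 - 3383464 = -3383459)
y = 8112573 (y = 4729114 - 1*(-3383459) = 4729114 + 3383459 = 8112573)
R = 25 (R = 5**2 = 25)
b(f) = -1078/sqrt(f) (b(f) = (-1078/f)*sqrt(f) = -1078/sqrt(f))
1/(b(R) + y) = 1/(-1078/sqrt(25) + 8112573) = 1/(-1078*1/5 + 8112573) = 1/(-1078/5 + 8112573) = 1/(40561787/5) = 5/40561787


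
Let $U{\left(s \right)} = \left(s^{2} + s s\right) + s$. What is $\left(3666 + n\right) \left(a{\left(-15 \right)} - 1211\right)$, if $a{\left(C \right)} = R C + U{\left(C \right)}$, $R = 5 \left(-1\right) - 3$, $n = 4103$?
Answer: $-5096464$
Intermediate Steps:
$U{\left(s \right)} = s + 2 s^{2}$ ($U{\left(s \right)} = \left(s^{2} + s^{2}\right) + s = 2 s^{2} + s = s + 2 s^{2}$)
$R = -8$ ($R = -5 - 3 = -8$)
$a{\left(C \right)} = - 8 C + C \left(1 + 2 C\right)$
$\left(3666 + n\right) \left(a{\left(-15 \right)} - 1211\right) = \left(3666 + 4103\right) \left(- 15 \left(-7 + 2 \left(-15\right)\right) - 1211\right) = 7769 \left(- 15 \left(-7 - 30\right) - 1211\right) = 7769 \left(\left(-15\right) \left(-37\right) - 1211\right) = 7769 \left(555 - 1211\right) = 7769 \left(-656\right) = -5096464$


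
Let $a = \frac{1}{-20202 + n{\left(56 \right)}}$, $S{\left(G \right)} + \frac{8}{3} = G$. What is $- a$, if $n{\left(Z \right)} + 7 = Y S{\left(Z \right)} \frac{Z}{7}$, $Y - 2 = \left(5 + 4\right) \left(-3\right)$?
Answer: $\frac{3}{92627} \approx 3.2388 \cdot 10^{-5}$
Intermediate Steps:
$Y = -25$ ($Y = 2 + \left(5 + 4\right) \left(-3\right) = 2 + 9 \left(-3\right) = 2 - 27 = -25$)
$S{\left(G \right)} = - \frac{8}{3} + G$
$n{\left(Z \right)} = -7 + \frac{Z \left(\frac{200}{3} - 25 Z\right)}{7}$ ($n{\left(Z \right)} = -7 + - 25 \left(- \frac{8}{3} + Z\right) \frac{Z}{7} = -7 + \left(\frac{200}{3} - 25 Z\right) Z \frac{1}{7} = -7 + \left(\frac{200}{3} - 25 Z\right) \frac{Z}{7} = -7 + \frac{Z \left(\frac{200}{3} - 25 Z\right)}{7}$)
$a = - \frac{3}{92627}$ ($a = \frac{1}{-20202 - \left(- \frac{1579}{3} + 11200\right)} = \frac{1}{-20202 - \frac{32021}{3}} = \frac{1}{- \frac{92627}{3}} = - \frac{3}{92627} \approx -3.2388 \cdot 10^{-5}$)
$- a = \left(-1\right) \left(- \frac{3}{92627}\right) = \frac{3}{92627}$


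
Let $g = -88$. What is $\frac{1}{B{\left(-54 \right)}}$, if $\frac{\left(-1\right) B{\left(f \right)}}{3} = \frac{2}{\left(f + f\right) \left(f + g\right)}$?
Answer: $-2556$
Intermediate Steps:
$B{\left(f \right)} = - \frac{3}{f \left(-88 + f\right)}$ ($B{\left(f \right)} = - 3 \frac{2}{\left(f + f\right) \left(f - 88\right)} = - 3 \frac{2}{2 f \left(-88 + f\right)} = - 3 \cdot 2 \frac{1}{2 f \left(-88 + f\right)} = - 3 \frac{1}{f \left(-88 + f\right)} = - \frac{3}{f \left(-88 + f\right)}$)
$\frac{1}{B{\left(-54 \right)}} = \frac{1}{\left(-3\right) \frac{1}{-54} \frac{1}{-88 - 54}} = \frac{1}{\left(-3\right) \left(- \frac{1}{54}\right) \frac{1}{-142}} = \frac{1}{\left(-3\right) \left(- \frac{1}{54}\right) \left(- \frac{1}{142}\right)} = \frac{1}{- \frac{1}{2556}} = -2556$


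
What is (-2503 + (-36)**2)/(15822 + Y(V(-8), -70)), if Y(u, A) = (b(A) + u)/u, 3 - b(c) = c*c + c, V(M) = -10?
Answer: -12070/163057 ≈ -0.074023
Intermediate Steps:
b(c) = 3 - c - c**2 (b(c) = 3 - (c*c + c) = 3 - (c**2 + c) = 3 - (c + c**2) = 3 + (-c - c**2) = 3 - c - c**2)
Y(u, A) = (3 + u - A - A**2)/u (Y(u, A) = ((3 - A - A**2) + u)/u = (3 + u - A - A**2)/u)
(-2503 + (-36)**2)/(15822 + Y(V(-8), -70)) = (-2503 + (-36)**2)/(15822 + (3 - 10 - 1*(-70) - 1*(-70)**2)/(-10)) = (-2503 + 1296)/(15822 - (3 - 10 + 70 - 1*4900)/10) = -1207/(15822 - (3 - 10 + 70 - 4900)/10) = -1207/(15822 - 1/10*(-4837)) = -1207/(15822 + 4837/10) = -1207/163057/10 = -1207*10/163057 = -12070/163057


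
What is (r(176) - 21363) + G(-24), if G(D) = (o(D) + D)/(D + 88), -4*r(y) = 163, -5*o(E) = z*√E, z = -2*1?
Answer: -171233/8 + I*√6/80 ≈ -21404.0 + 0.030619*I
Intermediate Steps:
z = -2
o(E) = 2*√E/5 (o(E) = -(-2)*√E/5 = 2*√E/5)
r(y) = -163/4 (r(y) = -¼*163 = -163/4)
G(D) = (D + 2*√D/5)/(88 + D) (G(D) = (2*√D/5 + D)/(D + 88) = (D + 2*√D/5)/(88 + D))
(r(176) - 21363) + G(-24) = (-163/4 - 21363) + (-24 + 2*√(-24)/5)/(88 - 24) = -85615/4 + (-24 + 2*(2*I*√6)/5)/64 = -85615/4 + (-24 + 4*I*√6/5)/64 = -85615/4 + (-3/8 + I*√6/80) = -171233/8 + I*√6/80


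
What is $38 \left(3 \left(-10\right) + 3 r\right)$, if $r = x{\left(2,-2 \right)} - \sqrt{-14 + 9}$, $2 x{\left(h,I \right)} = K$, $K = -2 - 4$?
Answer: $-1482 - 114 i \sqrt{5} \approx -1482.0 - 254.91 i$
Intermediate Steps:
$K = -6$ ($K = -2 - 4 = -6$)
$x{\left(h,I \right)} = -3$ ($x{\left(h,I \right)} = \frac{1}{2} \left(-6\right) = -3$)
$r = -3 - i \sqrt{5}$ ($r = -3 - \sqrt{-14 + 9} = -3 - \sqrt{-5} = -3 - i \sqrt{5} \approx -3.0 - 2.2361 i$)
$38 \left(3 \left(-10\right) + 3 r\right) = 38 \left(3 \left(-10\right) + 3 \left(-3 - i \sqrt{5}\right)\right) = 38 \left(-30 - \left(9 + 3 i \sqrt{5}\right)\right) = 38 \left(-39 - 3 i \sqrt{5}\right) = -1482 - 114 i \sqrt{5}$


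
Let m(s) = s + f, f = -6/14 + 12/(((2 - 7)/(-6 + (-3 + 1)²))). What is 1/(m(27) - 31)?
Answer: 35/13 ≈ 2.6923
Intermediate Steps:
f = 153/35 (f = -6*1/14 + 12/((-5/(-6 + (-2)²))) = -3/7 + 12/((-5/(-6 + 4))) = -3/7 + 12/((-5/(-2))) = -3/7 + 12/((-5*(-½))) = -3/7 + 12/(5/2) = -3/7 + 12*(⅖) = -3/7 + 24/5 = 153/35 ≈ 4.3714)
m(s) = 153/35 + s (m(s) = s + 153/35 = 153/35 + s)
1/(m(27) - 31) = 1/((153/35 + 27) - 31) = 1/(1098/35 - 31) = 1/(13/35) = 35/13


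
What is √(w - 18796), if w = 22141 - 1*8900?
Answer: I*√5555 ≈ 74.532*I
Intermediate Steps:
w = 13241 (w = 22141 - 8900 = 13241)
√(w - 18796) = √(13241 - 18796) = √(-5555) = I*√5555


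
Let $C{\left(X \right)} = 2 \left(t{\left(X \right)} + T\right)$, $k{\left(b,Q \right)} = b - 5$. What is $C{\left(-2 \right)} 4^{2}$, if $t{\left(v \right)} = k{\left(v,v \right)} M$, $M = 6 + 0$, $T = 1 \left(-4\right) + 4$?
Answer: $-1344$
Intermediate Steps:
$T = 0$ ($T = -4 + 4 = 0$)
$k{\left(b,Q \right)} = -5 + b$ ($k{\left(b,Q \right)} = b - 5 = -5 + b$)
$M = 6$
$t{\left(v \right)} = -30 + 6 v$ ($t{\left(v \right)} = \left(-5 + v\right) 6 = -30 + 6 v$)
$C{\left(X \right)} = -60 + 12 X$ ($C{\left(X \right)} = 2 \left(\left(-30 + 6 X\right) + 0\right) = 2 \left(-30 + 6 X\right) = -60 + 12 X$)
$C{\left(-2 \right)} 4^{2} = \left(-60 + 12 \left(-2\right)\right) 4^{2} = \left(-60 - 24\right) 16 = \left(-84\right) 16 = -1344$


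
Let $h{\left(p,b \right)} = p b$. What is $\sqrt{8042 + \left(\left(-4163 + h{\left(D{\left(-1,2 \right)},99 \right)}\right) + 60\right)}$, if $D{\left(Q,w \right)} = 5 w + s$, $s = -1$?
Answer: $\sqrt{4830} \approx 69.498$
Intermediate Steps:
$D{\left(Q,w \right)} = -1 + 5 w$ ($D{\left(Q,w \right)} = 5 w - 1 = -1 + 5 w$)
$h{\left(p,b \right)} = b p$
$\sqrt{8042 + \left(\left(-4163 + h{\left(D{\left(-1,2 \right)},99 \right)}\right) + 60\right)} = \sqrt{8042 + \left(\left(-4163 + 99 \left(-1 + 5 \cdot 2\right)\right) + 60\right)} = \sqrt{8042 + \left(\left(-4163 + 99 \left(-1 + 10\right)\right) + 60\right)} = \sqrt{8042 + \left(\left(-4163 + 99 \cdot 9\right) + 60\right)} = \sqrt{8042 + \left(\left(-4163 + 891\right) + 60\right)} = \sqrt{8042 + \left(-3272 + 60\right)} = \sqrt{8042 - 3212} = \sqrt{4830}$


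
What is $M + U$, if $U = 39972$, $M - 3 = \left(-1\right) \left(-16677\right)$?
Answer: $56652$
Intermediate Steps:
$M = 16680$ ($M = 3 - -16677 = 3 + 16677 = 16680$)
$M + U = 16680 + 39972 = 56652$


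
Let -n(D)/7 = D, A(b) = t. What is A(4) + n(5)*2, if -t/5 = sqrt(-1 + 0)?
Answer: -70 - 5*I ≈ -70.0 - 5.0*I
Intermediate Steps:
t = -5*I (t = -5*sqrt(-1 + 0) = -5*I ≈ -5.0*I)
A(b) = -5*I
n(D) = -7*D
A(4) + n(5)*2 = -5*I - 7*5*2 = -5*I - 35*2 = -5*I - 70 = -70 - 5*I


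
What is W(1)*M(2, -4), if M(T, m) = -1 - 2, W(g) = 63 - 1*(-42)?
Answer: -315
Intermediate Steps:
W(g) = 105 (W(g) = 63 + 42 = 105)
M(T, m) = -3
W(1)*M(2, -4) = 105*(-3) = -315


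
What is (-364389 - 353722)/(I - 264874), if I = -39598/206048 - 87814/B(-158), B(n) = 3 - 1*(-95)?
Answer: 3625150715536/1341655014743 ≈ 2.7020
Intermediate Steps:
B(n) = 98 (B(n) = 3 + 95 = 98)
I = -4524444919/5048176 (I = -39598/206048 - 87814/98 = -39598*1/206048 - 87814*1/98 = -19799/103024 - 43907/49 = -4524444919/5048176 ≈ -896.25)
(-364389 - 353722)/(I - 264874) = (-364389 - 353722)/(-4524444919/5048176 - 264874) = -718111/(-1341655014743/5048176) = -718111*(-5048176/1341655014743) = 3625150715536/1341655014743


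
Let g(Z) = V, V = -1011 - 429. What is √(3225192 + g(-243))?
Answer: 2*√805938 ≈ 1795.5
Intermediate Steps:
V = -1440
g(Z) = -1440
√(3225192 + g(-243)) = √(3225192 - 1440) = √3223752 = 2*√805938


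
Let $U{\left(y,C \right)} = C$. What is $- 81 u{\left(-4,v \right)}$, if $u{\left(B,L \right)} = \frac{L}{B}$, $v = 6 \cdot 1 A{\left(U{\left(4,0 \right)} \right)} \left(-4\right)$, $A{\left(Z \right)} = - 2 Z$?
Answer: $0$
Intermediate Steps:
$v = 0$ ($v = 6 \cdot 1 \left(\left(-2\right) 0\right) \left(-4\right) = 6 \cdot 0 \left(-4\right) = 0 \left(-4\right) = 0$)
$- 81 u{\left(-4,v \right)} = - 81 \frac{0}{-4} = - 81 \cdot 0 \left(- \frac{1}{4}\right) = \left(-81\right) 0 = 0$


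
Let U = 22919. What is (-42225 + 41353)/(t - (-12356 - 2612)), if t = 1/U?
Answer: -19985368/343051593 ≈ -0.058258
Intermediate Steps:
t = 1/22919 ≈ 4.3632e-5
(-42225 + 41353)/(t - (-12356 - 2612)) = (-42225 + 41353)/(1/22919 - (-12356 - 2612)) = -872/(1/22919 - 1*(-14968)) = -872/(1/22919 + 14968) = -872/343051593/22919 = -872*22919/343051593 = -19985368/343051593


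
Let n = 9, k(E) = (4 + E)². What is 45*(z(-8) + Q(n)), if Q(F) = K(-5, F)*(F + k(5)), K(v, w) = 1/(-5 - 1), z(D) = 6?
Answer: -405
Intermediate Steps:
K(v, w) = -⅙ (K(v, w) = 1/(-6) = -⅙)
Q(F) = -27/2 - F/6 (Q(F) = -(F + (4 + 5)²)/6 = -(F + 9²)/6 = -(F + 81)/6 = -(81 + F)/6 = -27/2 - F/6)
45*(z(-8) + Q(n)) = 45*(6 + (-27/2 - ⅙*9)) = 45*(6 + (-27/2 - 3/2)) = 45*(6 - 15) = 45*(-9) = -405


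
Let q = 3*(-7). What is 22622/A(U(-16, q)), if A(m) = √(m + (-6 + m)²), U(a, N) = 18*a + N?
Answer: 11311*√24729/24729 ≈ 71.928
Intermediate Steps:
q = -21
U(a, N) = N + 18*a
22622/A(U(-16, q)) = 22622/(√((-21 + 18*(-16)) + (-6 + (-21 + 18*(-16)))²)) = 22622/(√((-21 - 288) + (-6 + (-21 - 288))²)) = 22622/(√(-309 + (-6 - 309)²)) = 22622/(√(-309 + (-315)²)) = 22622/(√(-309 + 99225)) = 22622/(√98916) = 22622/((2*√24729)) = 22622*(√24729/49458) = 11311*√24729/24729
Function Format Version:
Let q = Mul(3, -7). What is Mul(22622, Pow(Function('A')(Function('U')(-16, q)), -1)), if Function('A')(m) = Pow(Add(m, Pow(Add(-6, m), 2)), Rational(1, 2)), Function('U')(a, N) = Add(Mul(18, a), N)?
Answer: Mul(Rational(11311, 24729), Pow(24729, Rational(1, 2))) ≈ 71.928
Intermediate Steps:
q = -21
Function('U')(a, N) = Add(N, Mul(18, a))
Mul(22622, Pow(Function('A')(Function('U')(-16, q)), -1)) = Mul(22622, Pow(Pow(Add(Add(-21, Mul(18, -16)), Pow(Add(-6, Add(-21, Mul(18, -16))), 2)), Rational(1, 2)), -1)) = Mul(22622, Pow(Pow(Add(Add(-21, -288), Pow(Add(-6, Add(-21, -288)), 2)), Rational(1, 2)), -1)) = Mul(22622, Pow(Pow(Add(-309, Pow(Add(-6, -309), 2)), Rational(1, 2)), -1)) = Mul(22622, Pow(Pow(Add(-309, Pow(-315, 2)), Rational(1, 2)), -1)) = Mul(22622, Pow(Pow(Add(-309, 99225), Rational(1, 2)), -1)) = Mul(22622, Pow(Pow(98916, Rational(1, 2)), -1)) = Mul(22622, Pow(Mul(2, Pow(24729, Rational(1, 2))), -1)) = Mul(22622, Mul(Rational(1, 49458), Pow(24729, Rational(1, 2)))) = Mul(Rational(11311, 24729), Pow(24729, Rational(1, 2)))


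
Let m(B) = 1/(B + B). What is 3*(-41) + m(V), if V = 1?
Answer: -245/2 ≈ -122.50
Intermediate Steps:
m(B) = 1/(2*B)
3*(-41) + m(V) = 3*(-41) + (1/2)/1 = -123 + (1/2)*1 = -123 + 1/2 = -245/2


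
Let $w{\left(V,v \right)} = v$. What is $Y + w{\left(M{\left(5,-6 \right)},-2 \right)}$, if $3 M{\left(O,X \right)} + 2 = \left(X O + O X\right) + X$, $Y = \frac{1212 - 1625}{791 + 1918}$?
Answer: $- \frac{833}{387} \approx -2.1525$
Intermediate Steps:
$Y = - \frac{59}{387}$ ($Y = - \frac{413}{2709} = \left(-413\right) \frac{1}{2709} = - \frac{59}{387} \approx -0.15245$)
$M{\left(O,X \right)} = - \frac{2}{3} + \frac{X}{3} + \frac{2 O X}{3}$ ($M{\left(O,X \right)} = - \frac{2}{3} + \frac{\left(X O + O X\right) + X}{3} = - \frac{2}{3} + \frac{\left(O X + O X\right) + X}{3} = - \frac{2}{3} + \frac{2 O X + X}{3} = - \frac{2}{3} + \frac{X + 2 O X}{3} = - \frac{2}{3} + \left(\frac{X}{3} + \frac{2 O X}{3}\right) = - \frac{2}{3} + \frac{X}{3} + \frac{2 O X}{3}$)
$Y + w{\left(M{\left(5,-6 \right)},-2 \right)} = - \frac{59}{387} - 2 = - \frac{833}{387}$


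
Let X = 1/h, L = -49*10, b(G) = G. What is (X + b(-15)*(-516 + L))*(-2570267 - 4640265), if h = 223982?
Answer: -12185396663814346/111991 ≈ -1.0881e+11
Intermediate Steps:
L = -490
X = 1/223982 ≈ 4.4646e-6
(X + b(-15)*(-516 + L))*(-2570267 - 4640265) = (1/223982 - 15*(-516 - 490))*(-2570267 - 4640265) = (1/223982 - 15*(-1006))*(-7210532) = (1/223982 + 15090)*(-7210532) = (3379888381/223982)*(-7210532) = -12185396663814346/111991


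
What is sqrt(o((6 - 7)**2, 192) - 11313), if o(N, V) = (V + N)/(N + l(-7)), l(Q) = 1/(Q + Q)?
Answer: I*sqrt(1876771)/13 ≈ 105.38*I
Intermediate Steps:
l(Q) = 1/(2*Q)
o(N, V) = (N + V)/(-1/14 + N) (o(N, V) = (V + N)/(N + (1/2)/(-7)) = (N + V)/(N + (1/2)*(-1/7)) = (N + V)/(N - 1/14) = (N + V)/(-1/14 + N))
sqrt(o((6 - 7)**2, 192) - 11313) = sqrt(14*((6 - 7)**2 + 192)/(-1 + 14*(6 - 7)**2) - 11313) = sqrt(14*((-1)**2 + 192)/(-1 + 14*(-1)**2) - 11313) = sqrt(14*(1 + 192)/(-1 + 14*1) - 11313) = sqrt(14*193/(-1 + 14) - 11313) = sqrt(14*193/13 - 11313) = sqrt(14*(1/13)*193 - 11313) = sqrt(2702/13 - 11313) = sqrt(-144367/13) = I*sqrt(1876771)/13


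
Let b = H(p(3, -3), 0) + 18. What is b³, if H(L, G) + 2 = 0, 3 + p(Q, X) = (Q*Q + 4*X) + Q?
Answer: 4096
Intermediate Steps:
p(Q, X) = -3 + Q + Q² + 4*X (p(Q, X) = -3 + ((Q*Q + 4*X) + Q) = -3 + ((Q² + 4*X) + Q) = -3 + (Q + Q² + 4*X) = -3 + Q + Q² + 4*X)
H(L, G) = -2 (H(L, G) = -2 + 0 = -2)
b = 16 (b = -2 + 18 = 16)
b³ = 16³ = 4096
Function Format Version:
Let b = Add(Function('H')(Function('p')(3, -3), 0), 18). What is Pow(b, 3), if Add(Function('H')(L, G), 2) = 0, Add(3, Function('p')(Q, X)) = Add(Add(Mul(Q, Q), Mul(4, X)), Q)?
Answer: 4096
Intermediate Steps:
Function('p')(Q, X) = Add(-3, Q, Pow(Q, 2), Mul(4, X)) (Function('p')(Q, X) = Add(-3, Add(Add(Mul(Q, Q), Mul(4, X)), Q)) = Add(-3, Add(Add(Pow(Q, 2), Mul(4, X)), Q)) = Add(-3, Add(Q, Pow(Q, 2), Mul(4, X))) = Add(-3, Q, Pow(Q, 2), Mul(4, X)))
Function('H')(L, G) = -2 (Function('H')(L, G) = Add(-2, 0) = -2)
b = 16 (b = Add(-2, 18) = 16)
Pow(b, 3) = Pow(16, 3) = 4096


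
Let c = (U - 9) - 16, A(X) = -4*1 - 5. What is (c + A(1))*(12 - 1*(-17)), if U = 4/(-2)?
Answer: -1044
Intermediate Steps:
A(X) = -9 (A(X) = -4 - 5 = -9)
U = -2 (U = 4*(-½) = -2)
c = -27 (c = (-2 - 9) - 16 = -11 - 16 = -27)
(c + A(1))*(12 - 1*(-17)) = (-27 - 9)*(12 - 1*(-17)) = -36*(12 + 17) = -36*29 = -1044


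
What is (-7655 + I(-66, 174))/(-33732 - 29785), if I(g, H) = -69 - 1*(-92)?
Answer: 7632/63517 ≈ 0.12016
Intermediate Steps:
I(g, H) = 23 (I(g, H) = -69 + 92 = 23)
(-7655 + I(-66, 174))/(-33732 - 29785) = (-7655 + 23)/(-33732 - 29785) = -7632/(-63517) = -7632*(-1/63517) = 7632/63517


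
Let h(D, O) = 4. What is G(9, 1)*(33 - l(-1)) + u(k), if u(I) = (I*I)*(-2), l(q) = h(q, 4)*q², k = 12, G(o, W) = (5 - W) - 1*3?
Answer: -259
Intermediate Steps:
G(o, W) = 2 - W (G(o, W) = (5 - W) - 3 = 2 - W)
l(q) = 4*q²
u(I) = -2*I² (u(I) = I²*(-2) = -2*I²)
G(9, 1)*(33 - l(-1)) + u(k) = (2 - 1*1)*(33 - 4*(-1)²) - 2*12² = (2 - 1)*(33 - 4) - 2*144 = 1*(33 - 1*4) - 288 = 1*(33 - 4) - 288 = 1*29 - 288 = 29 - 288 = -259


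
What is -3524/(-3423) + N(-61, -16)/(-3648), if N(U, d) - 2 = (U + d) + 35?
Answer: 180451/173432 ≈ 1.0405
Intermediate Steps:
N(U, d) = 37 + U + d (N(U, d) = 2 + ((U + d) + 35) = 2 + (35 + U + d) = 37 + U + d)
-3524/(-3423) + N(-61, -16)/(-3648) = -3524/(-3423) + (37 - 61 - 16)/(-3648) = -3524*(-1/3423) - 40*(-1/3648) = 3524/3423 + 5/456 = 180451/173432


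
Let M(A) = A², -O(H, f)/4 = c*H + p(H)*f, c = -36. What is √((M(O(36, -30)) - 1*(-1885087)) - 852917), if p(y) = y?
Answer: √91358186 ≈ 9558.1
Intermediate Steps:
O(H, f) = 144*H - 4*H*f (O(H, f) = -4*(-36*H + H*f) = 144*H - 4*H*f)
√((M(O(36, -30)) - 1*(-1885087)) - 852917) = √(((4*36*(36 - 1*(-30)))² - 1*(-1885087)) - 852917) = √(((4*36*(36 + 30))² + 1885087) - 852917) = √(((4*36*66)² + 1885087) - 852917) = √((9504² + 1885087) - 852917) = √((90326016 + 1885087) - 852917) = √(92211103 - 852917) = √91358186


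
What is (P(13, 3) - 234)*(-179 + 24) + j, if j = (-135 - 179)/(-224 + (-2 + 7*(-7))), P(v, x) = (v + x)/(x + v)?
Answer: 9931939/275 ≈ 36116.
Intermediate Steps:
P(v, x) = 1 (P(v, x) = (v + x)/(v + x) = 1)
j = 314/275 (j = -314/(-224 + (-2 - 49)) = -314/(-224 - 51) = -314/(-275) = -314*(-1/275) = 314/275 ≈ 1.1418)
(P(13, 3) - 234)*(-179 + 24) + j = (1 - 234)*(-179 + 24) + 314/275 = -233*(-155) + 314/275 = 36115 + 314/275 = 9931939/275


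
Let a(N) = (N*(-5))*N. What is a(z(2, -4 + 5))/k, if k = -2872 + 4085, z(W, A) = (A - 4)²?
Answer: -405/1213 ≈ -0.33388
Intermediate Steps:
z(W, A) = (-4 + A)²
k = 1213
a(N) = -5*N² (a(N) = (-5*N)*N = -5*N²)
a(z(2, -4 + 5))/k = -5*(-4 + (-4 + 5))⁴/1213 = -5*(-4 + 1)⁴*(1/1213) = -5*((-3)²)²*(1/1213) = -5*9²*(1/1213) = -5*81*(1/1213) = -405*1/1213 = -405/1213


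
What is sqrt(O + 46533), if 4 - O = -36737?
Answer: sqrt(83274) ≈ 288.57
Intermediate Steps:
O = 36741 (O = 4 - 1*(-36737) = 4 + 36737 = 36741)
sqrt(O + 46533) = sqrt(36741 + 46533) = sqrt(83274)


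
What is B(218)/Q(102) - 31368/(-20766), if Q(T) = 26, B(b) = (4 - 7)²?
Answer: 167077/89986 ≈ 1.8567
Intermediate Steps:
B(b) = 9 (B(b) = (-3)² = 9)
B(218)/Q(102) - 31368/(-20766) = 9/26 - 31368/(-20766) = 9*(1/26) - 31368*(-1/20766) = 9/26 + 5228/3461 = 167077/89986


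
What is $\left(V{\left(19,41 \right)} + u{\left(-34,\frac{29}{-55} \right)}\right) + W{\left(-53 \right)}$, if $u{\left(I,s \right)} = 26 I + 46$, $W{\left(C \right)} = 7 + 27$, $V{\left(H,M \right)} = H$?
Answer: $-785$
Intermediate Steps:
$W{\left(C \right)} = 34$
$u{\left(I,s \right)} = 46 + 26 I$
$\left(V{\left(19,41 \right)} + u{\left(-34,\frac{29}{-55} \right)}\right) + W{\left(-53 \right)} = \left(19 + \left(46 + 26 \left(-34\right)\right)\right) + 34 = \left(19 + \left(46 - 884\right)\right) + 34 = \left(19 - 838\right) + 34 = -819 + 34 = -785$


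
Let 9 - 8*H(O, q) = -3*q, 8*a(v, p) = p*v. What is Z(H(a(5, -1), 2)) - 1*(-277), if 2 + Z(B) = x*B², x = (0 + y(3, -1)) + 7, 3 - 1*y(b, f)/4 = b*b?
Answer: 13775/64 ≈ 215.23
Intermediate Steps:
y(b, f) = 12 - 4*b² (y(b, f) = 12 - 4*b*b = 12 - 4*b²)
a(v, p) = p*v/8 (a(v, p) = (p*v)/8 = p*v/8)
H(O, q) = 9/8 + 3*q/8 (H(O, q) = 9/8 - (-3)*q/8 = 9/8 + 3*q/8)
x = -17 (x = (0 + (12 - 4*3²)) + 7 = (0 + (12 - 4*9)) + 7 = (0 + (12 - 36)) + 7 = (0 - 24) + 7 = -24 + 7 = -17)
Z(B) = -2 - 17*B²
Z(H(a(5, -1), 2)) - 1*(-277) = (-2 - 17*(9/8 + (3/8)*2)²) - 1*(-277) = (-2 - 17*(9/8 + ¾)²) + 277 = (-2 - 17*(15/8)²) + 277 = (-2 - 17*225/64) + 277 = (-2 - 3825/64) + 277 = -3953/64 + 277 = 13775/64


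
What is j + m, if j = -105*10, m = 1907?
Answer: 857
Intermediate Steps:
j = -1050
j + m = -1050 + 1907 = 857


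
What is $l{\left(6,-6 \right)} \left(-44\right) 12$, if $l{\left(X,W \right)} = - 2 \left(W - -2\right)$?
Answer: $-4224$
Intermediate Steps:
$l{\left(X,W \right)} = -4 - 2 W$ ($l{\left(X,W \right)} = - 2 \left(W + 2\right) = - 2 \left(2 + W\right) = -4 - 2 W$)
$l{\left(6,-6 \right)} \left(-44\right) 12 = \left(-4 - -12\right) \left(-44\right) 12 = \left(-4 + 12\right) \left(-44\right) 12 = 8 \left(-44\right) 12 = \left(-352\right) 12 = -4224$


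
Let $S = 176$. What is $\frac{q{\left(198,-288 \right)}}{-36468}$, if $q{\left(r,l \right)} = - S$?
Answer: $\frac{44}{9117} \approx 0.0048262$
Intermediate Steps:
$q{\left(r,l \right)} = -176$ ($q{\left(r,l \right)} = \left(-1\right) 176 = -176$)
$\frac{q{\left(198,-288 \right)}}{-36468} = - \frac{176}{-36468} = \left(-176\right) \left(- \frac{1}{36468}\right) = \frac{44}{9117}$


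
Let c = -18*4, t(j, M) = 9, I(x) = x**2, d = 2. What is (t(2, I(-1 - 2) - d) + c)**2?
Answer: 3969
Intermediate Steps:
c = -72
(t(2, I(-1 - 2) - d) + c)**2 = (9 - 72)**2 = (-63)**2 = 3969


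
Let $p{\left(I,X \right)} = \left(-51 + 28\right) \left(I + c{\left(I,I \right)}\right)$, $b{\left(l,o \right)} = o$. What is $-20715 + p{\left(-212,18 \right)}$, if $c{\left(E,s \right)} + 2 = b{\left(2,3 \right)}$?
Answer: $-15862$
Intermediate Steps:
$c{\left(E,s \right)} = 1$ ($c{\left(E,s \right)} = -2 + 3 = 1$)
$p{\left(I,X \right)} = -23 - 23 I$ ($p{\left(I,X \right)} = \left(-51 + 28\right) \left(I + 1\right) = - 23 \left(1 + I\right) = -23 - 23 I$)
$-20715 + p{\left(-212,18 \right)} = -20715 - -4853 = -20715 + \left(-23 + 4876\right) = -20715 + 4853 = -15862$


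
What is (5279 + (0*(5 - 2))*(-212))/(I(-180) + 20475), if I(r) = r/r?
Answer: 5279/20476 ≈ 0.25781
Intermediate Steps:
I(r) = 1
(5279 + (0*(5 - 2))*(-212))/(I(-180) + 20475) = (5279 + (0*(5 - 2))*(-212))/(1 + 20475) = (5279 + (0*3)*(-212))/20476 = (5279 + 0*(-212))*(1/20476) = (5279 + 0)*(1/20476) = 5279*(1/20476) = 5279/20476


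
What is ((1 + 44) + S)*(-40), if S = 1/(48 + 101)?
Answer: -268240/149 ≈ -1800.3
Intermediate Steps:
S = 1/149 ≈ 0.0067114
((1 + 44) + S)*(-40) = ((1 + 44) + 1/149)*(-40) = (45 + 1/149)*(-40) = (6706/149)*(-40) = -268240/149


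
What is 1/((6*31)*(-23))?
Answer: -1/4278 ≈ -0.00023375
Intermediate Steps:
1/((6*31)*(-23)) = 1/(186*(-23)) = 1/(-4278) = -1/4278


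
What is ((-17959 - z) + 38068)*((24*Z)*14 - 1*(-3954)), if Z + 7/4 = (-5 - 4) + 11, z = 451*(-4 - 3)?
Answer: 93948108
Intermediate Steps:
z = -3157 (z = 451*(-7) = -3157)
Z = 1/4 (Z = -7/4 + ((-5 - 4) + 11) = -7/4 + (-9 + 11) = -7/4 + 2 = 1/4 ≈ 0.25000)
((-17959 - z) + 38068)*((24*Z)*14 - 1*(-3954)) = ((-17959 - 1*(-3157)) + 38068)*((24*(1/4))*14 - 1*(-3954)) = ((-17959 + 3157) + 38068)*(6*14 + 3954) = (-14802 + 38068)*(84 + 3954) = 23266*4038 = 93948108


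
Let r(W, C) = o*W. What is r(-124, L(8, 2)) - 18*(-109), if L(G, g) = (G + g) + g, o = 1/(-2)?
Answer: 2024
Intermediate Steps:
o = -½ ≈ -0.50000
L(G, g) = G + 2*g
r(W, C) = -W/2
r(-124, L(8, 2)) - 18*(-109) = -½*(-124) - 18*(-109) = 62 + 1962 = 2024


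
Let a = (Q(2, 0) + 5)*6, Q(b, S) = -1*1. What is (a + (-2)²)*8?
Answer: 224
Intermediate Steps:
Q(b, S) = -1
a = 24 (a = (-1 + 5)*6 = 4*6 = 24)
(a + (-2)²)*8 = (24 + (-2)²)*8 = (24 + 4)*8 = 28*8 = 224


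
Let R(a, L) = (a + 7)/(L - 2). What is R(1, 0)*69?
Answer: -276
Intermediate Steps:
R(a, L) = (7 + a)/(-2 + L)
R(1, 0)*69 = ((7 + 1)/(-2 + 0))*69 = (8/(-2))*69 = -½*8*69 = -4*69 = -276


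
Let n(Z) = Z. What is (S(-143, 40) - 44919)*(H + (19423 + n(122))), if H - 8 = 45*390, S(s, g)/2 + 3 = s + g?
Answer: -1674495493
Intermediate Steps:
S(s, g) = -6 + 2*g + 2*s (S(s, g) = -6 + 2*(s + g) = -6 + 2*(g + s) = -6 + (2*g + 2*s) = -6 + 2*g + 2*s)
H = 17558 (H = 8 + 45*390 = 8 + 17550 = 17558)
(S(-143, 40) - 44919)*(H + (19423 + n(122))) = ((-6 + 2*40 + 2*(-143)) - 44919)*(17558 + (19423 + 122)) = ((-6 + 80 - 286) - 44919)*(17558 + 19545) = (-212 - 44919)*37103 = -45131*37103 = -1674495493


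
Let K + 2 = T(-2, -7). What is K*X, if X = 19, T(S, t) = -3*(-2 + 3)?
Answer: -95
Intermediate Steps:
T(S, t) = -3 (T(S, t) = -3*1 = -3)
K = -5 (K = -2 - 3 = -5)
K*X = -5*19 = -95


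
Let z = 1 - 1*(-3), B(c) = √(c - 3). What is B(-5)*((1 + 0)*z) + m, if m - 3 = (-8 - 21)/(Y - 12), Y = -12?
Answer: 101/24 + 8*I*√2 ≈ 4.2083 + 11.314*I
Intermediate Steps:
B(c) = √(-3 + c)
m = 101/24 (m = 3 + (-8 - 21)/(-12 - 12) = 3 - 29/(-24) = 3 - 29*(-1/24) = 3 + 29/24 = 101/24 ≈ 4.2083)
z = 4 (z = 1 + 3 = 4)
B(-5)*((1 + 0)*z) + m = √(-3 - 5)*((1 + 0)*4) + 101/24 = √(-8)*(1*4) + 101/24 = (2*I*√2)*4 + 101/24 = 8*I*√2 + 101/24 = 101/24 + 8*I*√2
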